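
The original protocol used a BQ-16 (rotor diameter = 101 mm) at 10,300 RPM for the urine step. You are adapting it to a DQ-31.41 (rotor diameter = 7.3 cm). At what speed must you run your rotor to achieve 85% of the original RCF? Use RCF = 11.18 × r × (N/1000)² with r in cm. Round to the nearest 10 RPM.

Original rotor: r = 101 mm / 2 = 50.5 mm = 5.05 cm
RCF = 11.18 × r × (N/1000)²
RCF_original = 11.18 × 5.05 × (10.3)² = 11.18 × 5.05 × 106.09 ≈ 5,989.7 × g
Target RCF = 0.85 × 5,989.7 ≈ 5,091.2 × g
Your rotor: r = 7.3 / 2 = 3.65 cm
5,091.2 = 11.18 × 3.65 × (N/1000)²
(N/1000)² = 5,091.2 / 40.807 = 124.7629
N = 1000 × √124.7629 ≈ 11,169.7

11170 RPM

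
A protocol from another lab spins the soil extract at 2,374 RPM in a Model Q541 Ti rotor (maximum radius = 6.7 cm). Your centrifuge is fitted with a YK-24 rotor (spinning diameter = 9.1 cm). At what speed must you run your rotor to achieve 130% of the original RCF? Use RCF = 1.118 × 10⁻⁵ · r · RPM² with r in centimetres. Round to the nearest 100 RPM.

≈ 3300 RPM

RCF_original = 1.118 × 10⁻⁵ × 6.7 × (2374)² = 1.118 × 10⁻⁵ × 6.7 × 5,635,876 ≈ 422.2 × g
Target RCF = 1.3 × 422.2 ≈ 548.9 × g
Your rotor: r = 9.1 / 2 = 4.55 cm
548.9 = 1.118 × 10⁻⁵ × 4.55 × N²
N² = 548.9 / (5.0869 × 10⁻⁵) = 10,790,462
N ≈ √10,790,462 ≈ 3,284.9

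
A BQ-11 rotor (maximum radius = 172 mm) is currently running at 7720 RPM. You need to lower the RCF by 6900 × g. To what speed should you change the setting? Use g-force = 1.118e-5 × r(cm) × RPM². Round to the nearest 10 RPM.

4870 RPM

r = 172 mm = 17.2 cm
Current RCF = 1.118 × 10⁻⁵ × 17.2 × (7720)² = 1.118 × 10⁻⁵ × 17.2 × 59,598,400 ≈ 11,460.5 × g
Target RCF = 11,460.5 − 6,900 = 4,560.5 × g
N² = 4,560.5 / (19.2296 × 10⁻⁵) = 23,716,042
N ≈ √23,716,042 ≈ 4,869.9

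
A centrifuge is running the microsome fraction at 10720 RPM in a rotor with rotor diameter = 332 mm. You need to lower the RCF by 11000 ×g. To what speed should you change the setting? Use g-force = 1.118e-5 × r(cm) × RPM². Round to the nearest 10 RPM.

N₂ ≈ 7460 RPM

r = 332 mm / 2 = 166 mm = 16.6 cm
Current RCF = 1.118 × 10⁻⁵ × 16.6 × (10720)² = 1.118 × 10⁻⁵ × 16.6 × 114,918,400 ≈ 21,327.5 × g
Target RCF = 21,327.5 − 11,000 = 10,327.5 × g
N² = 10,327.5 / (18.5588 × 10⁻⁵) = 55,647,456
N ≈ √55,647,456 ≈ 7,459.7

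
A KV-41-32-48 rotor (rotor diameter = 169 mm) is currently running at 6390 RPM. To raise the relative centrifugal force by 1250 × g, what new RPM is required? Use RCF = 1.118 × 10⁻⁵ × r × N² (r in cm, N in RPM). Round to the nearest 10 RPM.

r = 169 mm / 2 = 84.5 mm = 8.45 cm
Current RCF = 1.118 × 10⁻⁵ × 8.45 × (6390)² = 1.118 × 10⁻⁵ × 8.45 × 40,832,100 ≈ 3,857.4 × g
Target RCF = 3,857.4 + 1,250 = 5,107.4 × g
N² = 5,107.4 / (9.4471 × 10⁻⁵) = 54,063,152
N ≈ √54,063,152 ≈ 7,352.8

7350 RPM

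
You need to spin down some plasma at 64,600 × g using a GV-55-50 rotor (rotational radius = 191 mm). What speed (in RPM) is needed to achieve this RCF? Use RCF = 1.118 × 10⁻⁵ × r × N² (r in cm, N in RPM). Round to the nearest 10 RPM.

≈ 17390 RPM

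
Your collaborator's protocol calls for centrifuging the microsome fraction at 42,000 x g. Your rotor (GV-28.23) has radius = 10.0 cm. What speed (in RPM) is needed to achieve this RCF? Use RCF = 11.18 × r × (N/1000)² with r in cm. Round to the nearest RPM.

42,000 = 11.18 × 10 × (N/1000)²
(N/1000)² = 42,000 / 111.8 = 375.6708
N = 1000 × √375.6708 ≈ 19,382.2

19382 RPM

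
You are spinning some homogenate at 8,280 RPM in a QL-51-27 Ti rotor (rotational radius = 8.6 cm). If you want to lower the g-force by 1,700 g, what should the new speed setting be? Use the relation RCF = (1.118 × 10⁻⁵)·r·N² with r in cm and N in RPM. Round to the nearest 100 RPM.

≈ 7100 RPM

Current RCF = 1.118 × 10⁻⁵ × 8.6 × (8280)² = 1.118 × 10⁻⁵ × 8.6 × 68,558,400 ≈ 6,591.8 × g
Target RCF = 6,591.8 − 1,700 = 4,891.8 × g
N² = 4,891.8 / (9.6148 × 10⁻⁵) = 50,877,813
N ≈ √50,877,813 ≈ 7,132.9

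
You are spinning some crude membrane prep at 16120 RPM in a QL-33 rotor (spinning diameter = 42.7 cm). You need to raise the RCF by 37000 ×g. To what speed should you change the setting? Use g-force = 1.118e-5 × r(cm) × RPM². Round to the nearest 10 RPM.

≈ 20370 RPM

r = 42.7 / 2 = 21.35 cm
Current RCF = 1.118 × 10⁻⁵ × 21.35 × (16120)² = 1.118 × 10⁻⁵ × 21.35 × 259,854,400 ≈ 62,025.4 × g
Target RCF = 62,025.4 + 37,000 = 99,025.4 × g
N² = 99,025.4 / (23.8693 × 10⁻⁵) = 414,865,120
N ≈ √414,865,120 ≈ 20,368.2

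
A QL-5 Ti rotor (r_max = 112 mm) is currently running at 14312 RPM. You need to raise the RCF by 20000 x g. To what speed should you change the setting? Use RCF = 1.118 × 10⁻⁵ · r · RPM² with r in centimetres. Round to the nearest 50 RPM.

N₂ ≈ 19100 RPM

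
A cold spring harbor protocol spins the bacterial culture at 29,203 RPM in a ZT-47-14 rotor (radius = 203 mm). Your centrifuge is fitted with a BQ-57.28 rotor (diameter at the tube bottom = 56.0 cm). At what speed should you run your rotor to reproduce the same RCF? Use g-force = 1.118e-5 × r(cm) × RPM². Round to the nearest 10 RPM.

Original rotor: r = 203 mm = 20.3 cm
RCF_original = 1.118 × 10⁻⁵ × 20.3 × (29203)² = 1.118 × 10⁻⁵ × 20.3 × 852,815,209 ≈ 193,549.8 × g
Your rotor: r = 56.0 / 2 = 28 cm
193,549.8 = 1.118 × 10⁻⁵ × 28 × N²
N² = 193,549.8 / (31.304 × 10⁻⁵) = 618,290,953
N ≈ √618,290,953 ≈ 24,865.5

24870 RPM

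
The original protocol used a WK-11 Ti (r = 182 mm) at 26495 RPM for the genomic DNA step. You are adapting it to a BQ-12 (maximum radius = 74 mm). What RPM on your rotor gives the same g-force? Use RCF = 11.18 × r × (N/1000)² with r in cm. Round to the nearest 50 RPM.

Original rotor: r = 182 mm = 18.2 cm
RCF_original = 11.18 × 18.2 × (26.495)² = 11.18 × 18.2 × 701.985025 ≈ 142,837.1 × g
Your rotor: r = 74 mm = 7.4 cm
142,837.1 = 11.18 × 7.4 × (N/1000)²
(N/1000)² = 142,837.1 / 82.732 = 1726.504
N = 1000 × √1726.504 ≈ 41,551.2

≈ 41550 RPM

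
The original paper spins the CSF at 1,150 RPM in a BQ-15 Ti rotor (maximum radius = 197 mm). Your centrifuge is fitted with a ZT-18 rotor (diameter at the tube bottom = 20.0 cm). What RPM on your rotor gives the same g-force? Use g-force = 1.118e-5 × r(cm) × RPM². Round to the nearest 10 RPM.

Original rotor: r = 197 mm = 19.7 cm
RCF_original = 1.118 × 10⁻⁵ × 19.7 × (1150)² = 1.118 × 10⁻⁵ × 19.7 × 1,322,500 ≈ 291.3 × g
Your rotor: r = 20.0 / 2 = 10 cm
291.3 = 1.118 × 10⁻⁵ × 10 × N²
N² = 291.3 / (11.18 × 10⁻⁵) = 2,605,546
N ≈ √2,605,546 ≈ 1,614.2

1610 RPM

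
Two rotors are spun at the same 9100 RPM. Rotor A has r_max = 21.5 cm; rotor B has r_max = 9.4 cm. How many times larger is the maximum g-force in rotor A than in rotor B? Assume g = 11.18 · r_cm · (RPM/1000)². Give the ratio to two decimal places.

2.29

At fixed N, RCF ∝ r, so RCF_A/RCF_B = r_A/r_B = 21.5 / 9.4 = 2.2872.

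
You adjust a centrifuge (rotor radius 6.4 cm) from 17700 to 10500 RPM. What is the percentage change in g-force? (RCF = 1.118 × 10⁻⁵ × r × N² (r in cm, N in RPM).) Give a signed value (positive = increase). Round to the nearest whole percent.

RCF ∝ N², so the ratio is (10500/17700)² = (0.593220)² = 0.3519.
Change = 0.3519 − 1 = -0.6481 → -64.8%.

-65%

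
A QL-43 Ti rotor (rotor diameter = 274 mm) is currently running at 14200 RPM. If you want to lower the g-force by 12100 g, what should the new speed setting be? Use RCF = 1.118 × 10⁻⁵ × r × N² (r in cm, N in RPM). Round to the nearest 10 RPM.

r = 274 mm / 2 = 137 mm = 13.7 cm
Current RCF = 1.118 × 10⁻⁵ × 13.7 × (14200)² = 1.118 × 10⁻⁵ × 13.7 × 201,640,000 ≈ 30,884.4 × g
Target RCF = 30,884.4 − 12,100 = 18,784.4 × g
N² = 18,784.4 / (15.3166 × 10⁻⁵) = 122,640,795
N ≈ √122,640,795 ≈ 11,074.3

N₂ ≈ 11070 RPM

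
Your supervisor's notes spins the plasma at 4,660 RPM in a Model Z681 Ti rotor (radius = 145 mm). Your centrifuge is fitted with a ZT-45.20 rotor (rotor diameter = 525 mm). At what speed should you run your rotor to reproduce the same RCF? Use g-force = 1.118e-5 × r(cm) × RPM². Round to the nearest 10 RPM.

Original rotor: r = 145 mm = 14.5 cm
RCF_original = 1.118 × 10⁻⁵ × 14.5 × (4660)² = 1.118 × 10⁻⁵ × 14.5 × 21,715,600 ≈ 3,520.3 × g
Your rotor: r = 525 mm / 2 = 262.5 mm = 26.25 cm
3,520.3 = 1.118 × 10⁻⁵ × 26.25 × N²
N² = 3,520.3 / (29.3475 × 10⁻⁵) = 11,995,230
N ≈ √11,995,230 ≈ 3,463.4

≈ 3460 RPM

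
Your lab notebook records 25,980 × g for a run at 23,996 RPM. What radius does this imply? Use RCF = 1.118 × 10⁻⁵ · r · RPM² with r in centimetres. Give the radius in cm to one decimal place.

r ≈ 4.0 cm

25980 = 1.118 × 10⁻⁵ × r × (23996)²
r = 25980 / (1.118 × 10⁻⁵ × 575,808,016) = 25980 / 6437.534 ≈ 4.036 cm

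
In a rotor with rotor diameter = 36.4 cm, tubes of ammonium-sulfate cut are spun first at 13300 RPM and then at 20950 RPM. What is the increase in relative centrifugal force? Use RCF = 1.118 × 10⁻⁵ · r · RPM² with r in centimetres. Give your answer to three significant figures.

≈ 53300 × g

r = 36.4 / 2 = 18.2 cm
RCF₁ = 1.118 × 10⁻⁵ × 18.2 × (13300)² = 1.118 × 10⁻⁵ × 18.2 × 176,890,000 ≈ 35,992.9 × g
RCF₂ = 1.118 × 10⁻⁵ × 18.2 × (20950)² = 1.118 × 10⁻⁵ × 18.2 × 438,902,500 ≈ 89,306.1 × g
Increase = 89,306.1 − 35,992.9 = 53,313.2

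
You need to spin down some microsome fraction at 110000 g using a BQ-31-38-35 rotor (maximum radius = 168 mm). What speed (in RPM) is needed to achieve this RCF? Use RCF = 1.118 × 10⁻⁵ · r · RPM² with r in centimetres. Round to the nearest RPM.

r = 168 mm = 16.8 cm
110,000 = 1.118 × 10⁻⁵ × 16.8 × N²
N² = 110,000 / (18.7824 × 10⁻⁵) = 585,654,655
N ≈ √585,654,655 ≈ 24,200.3

N ≈ 24200 RPM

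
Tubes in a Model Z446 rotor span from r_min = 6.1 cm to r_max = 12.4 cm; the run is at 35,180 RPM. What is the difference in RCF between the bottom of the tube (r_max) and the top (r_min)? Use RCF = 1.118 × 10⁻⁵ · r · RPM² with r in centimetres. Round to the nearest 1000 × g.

RCF_max = 1.118 × 10⁻⁵ × 12.4 × (35180)² = 1.118 × 10⁻⁵ × 12.4 × 1,237,632,400 ≈ 171,575.5 × g
RCF_min = 1.118 × 10⁻⁵ × 6.1 × (35180)² = 1.118 × 10⁻⁵ × 6.1 × 1,237,632,400 ≈ 84,404.1 × g
ΔRCF = 171,575.5 − 84,404.1 = 87,171.4

≈ 87000 g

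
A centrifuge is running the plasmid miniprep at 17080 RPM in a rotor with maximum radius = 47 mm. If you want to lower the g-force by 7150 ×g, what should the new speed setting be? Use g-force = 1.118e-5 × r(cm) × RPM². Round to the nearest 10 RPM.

12480 RPM

r = 47 mm = 4.7 cm
Current RCF = 1.118 × 10⁻⁵ × 4.7 × (17080)² = 1.118 × 10⁻⁵ × 4.7 × 291,726,400 ≈ 15,329.1 × g
Target RCF = 15,329.1 − 7,150 = 8,179.1 × g
N² = 8,179.1 / (5.2546 × 10⁻⁵) = 155,655,997
N ≈ √155,655,997 ≈ 12,476.2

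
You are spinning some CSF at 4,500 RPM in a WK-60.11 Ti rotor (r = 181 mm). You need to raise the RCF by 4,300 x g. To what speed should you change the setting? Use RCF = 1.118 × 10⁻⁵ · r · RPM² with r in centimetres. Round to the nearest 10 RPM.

≈ 6440 RPM

r = 181 mm = 18.1 cm
Current RCF = 1.118 × 10⁻⁵ × 18.1 × (4500)² = 1.118 × 10⁻⁵ × 18.1 × 20,250,000 ≈ 4,097.7 × g
Target RCF = 4,097.7 + 4,300 = 8,397.7 × g
N² = 8,397.7 / (20.2358 × 10⁻⁵) = 41,499,224
N ≈ √41,499,224 ≈ 6,442.0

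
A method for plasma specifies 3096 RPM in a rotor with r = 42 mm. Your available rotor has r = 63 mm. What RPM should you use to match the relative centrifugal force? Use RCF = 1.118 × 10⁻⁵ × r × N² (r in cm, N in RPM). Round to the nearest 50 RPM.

2550 RPM

Original rotor: r = 42 mm = 4.2 cm
RCF = 1.118 × 10⁻⁵ × r × N²
RCF_original = 1.118 × 10⁻⁵ × 4.2 × (3096)² = 1.118 × 10⁻⁵ × 4.2 × 9,585,216 ≈ 450.1 × g
Your rotor: r = 63 mm = 6.3 cm
450.1 = 1.118 × 10⁻⁵ × 6.3 × N²
N² = 450.1 / (7.0434 × 10⁻⁵) = 6,390,380
N ≈ √6,390,380 ≈ 2,527.9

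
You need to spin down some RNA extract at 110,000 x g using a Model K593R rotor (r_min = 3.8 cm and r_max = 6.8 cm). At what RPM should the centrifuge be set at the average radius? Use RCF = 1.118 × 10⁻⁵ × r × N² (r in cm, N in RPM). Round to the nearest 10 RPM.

r_avg = (3.8 + 6.8) / 2 = 5.3 cm
110,000 = 1.118 × 10⁻⁵ × 5.3 × N²
N² = 110,000 / (5.9254 × 10⁻⁵) = 1,856,414,757
N ≈ √1,856,414,757 ≈ 43,086.1

43090 RPM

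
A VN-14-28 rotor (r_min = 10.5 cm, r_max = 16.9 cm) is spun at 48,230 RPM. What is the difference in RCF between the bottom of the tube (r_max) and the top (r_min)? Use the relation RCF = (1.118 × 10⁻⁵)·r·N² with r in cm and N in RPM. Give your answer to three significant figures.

ΔRCF = 1.118 × 10⁻⁵ × (r_max − r_min) × N² = 1.118 × 10⁻⁵ × 6.4 × 2,326,132,900 ≈ 166,439.5

166000 ×g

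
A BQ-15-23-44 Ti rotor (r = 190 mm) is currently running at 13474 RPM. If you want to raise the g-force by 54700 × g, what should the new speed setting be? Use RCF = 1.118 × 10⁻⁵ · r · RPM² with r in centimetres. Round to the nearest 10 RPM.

r = 190 mm = 19.0 cm
Current RCF = 1.118 × 10⁻⁵ × 19 × (13474)² = 1.118 × 10⁻⁵ × 19 × 181,548,676 ≈ 38,564.6 × g
Target RCF = 38,564.6 + 54,700 = 93,264.6 × g
N² = 93,264.6 / (21.242 × 10⁻⁵) = 439,057,528
N ≈ √439,057,528 ≈ 20,953.7

20950 RPM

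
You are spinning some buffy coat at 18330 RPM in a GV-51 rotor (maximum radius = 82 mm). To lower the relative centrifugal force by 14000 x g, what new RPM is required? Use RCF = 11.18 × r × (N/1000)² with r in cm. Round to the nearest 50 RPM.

N₂ ≈ 13550 RPM

r = 82 mm = 8.2 cm
Current RCF = 11.18 × 8.2 × (18.33)² = 11.18 × 8.2 × 335.9889 ≈ 30,802.1 × g
Target RCF = 30,802.1 − 14,000 = 16,802.1 × g
(N/1000)² = 16,802.1 / 91.676 = 183.277
N = 1000 × √183.277 ≈ 13,538.0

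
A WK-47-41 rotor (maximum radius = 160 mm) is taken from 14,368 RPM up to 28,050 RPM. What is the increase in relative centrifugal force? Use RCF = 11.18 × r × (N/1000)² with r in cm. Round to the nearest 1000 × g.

104000 x g

r = 160 mm = 16.0 cm
RCF₁ = 11.18 × 16 × (14.368)² = 11.18 × 16 × 206.439424 ≈ 36,927.9 × g
RCF₂ = 11.18 × 16 × (28.05)² = 11.18 × 16 × 786.8025 ≈ 140,743.2 × g
Increase = 140,743.2 − 36,927.9 = 103,815.3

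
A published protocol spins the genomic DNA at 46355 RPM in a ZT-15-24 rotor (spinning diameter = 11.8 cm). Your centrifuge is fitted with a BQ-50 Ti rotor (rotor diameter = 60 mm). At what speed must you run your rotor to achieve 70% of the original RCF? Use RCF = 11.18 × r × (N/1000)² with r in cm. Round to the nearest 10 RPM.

Original rotor: r = 11.8 / 2 = 5.9 cm
RCF_original = 11.18 × 5.9 × (46.355)² = 11.18 × 5.9 × 2,148.786025 ≈ 141,738.2 × g
Target RCF = 0.7 × 141,738.2 ≈ 99,216.7 × g
Your rotor: r = 60 mm / 2 = 30 mm = 3 cm
99,216.7 = 11.18 × 3 × (N/1000)²
(N/1000)² = 99,216.7 / 33.54 = 2958.16
N = 1000 × √2958.16 ≈ 54,389.0

54390 RPM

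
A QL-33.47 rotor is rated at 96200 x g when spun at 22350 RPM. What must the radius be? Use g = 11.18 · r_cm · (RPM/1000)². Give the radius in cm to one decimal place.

RCF = 11.18 × r × (N/1000)²
96200 = 11.18 × r × (22.35)²
r = 96200 / (11.18 × 499.5225) = 96200 / 5584.662 ≈ 17.226 cm

17.2 cm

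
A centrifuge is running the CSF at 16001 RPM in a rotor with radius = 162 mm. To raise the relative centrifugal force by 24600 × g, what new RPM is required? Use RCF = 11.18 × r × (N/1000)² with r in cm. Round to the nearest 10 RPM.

r = 162 mm = 16.2 cm
Current RCF = 11.18 × 16.2 × (16.001)² = 11.18 × 16.2 × 256.032001 ≈ 46,371.5 × g
Target RCF = 46,371.5 + 24,600 = 70,971.5 × g
(N/1000)² = 70,971.5 / 181.116 = 391.8566
N = 1000 × √391.8566 ≈ 19,795.4

19800 RPM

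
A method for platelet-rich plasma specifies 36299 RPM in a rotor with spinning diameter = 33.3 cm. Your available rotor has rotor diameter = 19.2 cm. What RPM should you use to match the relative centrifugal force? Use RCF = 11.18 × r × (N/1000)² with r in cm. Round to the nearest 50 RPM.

≈ 47800 RPM

Original rotor: r = 33.3 / 2 = 16.65 cm
RCF_original = 11.18 × 16.65 × (36.299)² = 11.18 × 16.65 × 1,317.617401 ≈ 245,270.5 × g
Your rotor: r = 19.2 / 2 = 9.6 cm
245,270.5 = 11.18 × 9.6 × (N/1000)²
(N/1000)² = 245,270.5 / 107.328 = 2285.242
N = 1000 × √2285.242 ≈ 47,804.2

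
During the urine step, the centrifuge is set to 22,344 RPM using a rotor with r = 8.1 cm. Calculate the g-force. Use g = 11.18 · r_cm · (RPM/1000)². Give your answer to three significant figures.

RCF = 11.18 × 8.1 × (22.344)² = 11.18 × 8.1 × 499.254336 ≈ 45,211.5 × g

45200 g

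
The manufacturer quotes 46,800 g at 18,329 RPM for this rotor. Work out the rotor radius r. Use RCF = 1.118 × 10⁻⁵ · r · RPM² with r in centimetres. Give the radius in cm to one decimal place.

12.5 cm

RCF = 1.118 × 10⁻⁵ × r × N²
46800 = 1.118 × 10⁻⁵ × r × (18329)²
r = 46800 / (1.118 × 10⁻⁵ × 335,952,241) = 46800 / 3755.946 ≈ 12.460 cm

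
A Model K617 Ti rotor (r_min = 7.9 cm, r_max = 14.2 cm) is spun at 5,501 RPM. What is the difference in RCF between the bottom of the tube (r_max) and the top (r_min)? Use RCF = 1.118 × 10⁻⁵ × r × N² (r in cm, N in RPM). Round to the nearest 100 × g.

≈ 2100 × g

RCF_max = 1.118 × 10⁻⁵ × 14.2 × (5501)² = 1.118 × 10⁻⁵ × 14.2 × 30,261,001 ≈ 4,804.1 × g
RCF_min = 1.118 × 10⁻⁵ × 7.9 × (5501)² = 1.118 × 10⁻⁵ × 7.9 × 30,261,001 ≈ 2,672.7 × g
ΔRCF = 4,804.1 − 2,672.7 = 2,131.4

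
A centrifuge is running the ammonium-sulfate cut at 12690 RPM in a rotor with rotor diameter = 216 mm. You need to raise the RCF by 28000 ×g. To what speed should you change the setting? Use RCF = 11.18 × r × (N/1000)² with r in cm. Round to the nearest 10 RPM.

N₂ ≈ 19820 RPM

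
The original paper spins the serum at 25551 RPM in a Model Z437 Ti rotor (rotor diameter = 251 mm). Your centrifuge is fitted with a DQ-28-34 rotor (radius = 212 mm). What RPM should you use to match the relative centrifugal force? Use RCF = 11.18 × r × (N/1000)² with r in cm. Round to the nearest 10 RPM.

≈ 19660 RPM

Original rotor: r = 251 mm / 2 = 125.5 mm = 12.55 cm
RCF = 11.18 × r × (N/1000)²
RCF_original = 11.18 × 12.55 × (25.551)² = 11.18 × 12.55 × 652.853601 ≈ 91,601.2 × g
Your rotor: r = 212 mm = 21.2 cm
91,601.2 = 11.18 × 21.2 × (N/1000)²
(N/1000)² = 91,601.2 / 237.016 = 386.4769
N = 1000 × √386.4769 ≈ 19,659.0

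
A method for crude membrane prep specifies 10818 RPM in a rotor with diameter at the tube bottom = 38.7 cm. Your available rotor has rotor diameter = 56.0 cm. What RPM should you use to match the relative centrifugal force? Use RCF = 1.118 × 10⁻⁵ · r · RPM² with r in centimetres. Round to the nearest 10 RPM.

≈ 8990 RPM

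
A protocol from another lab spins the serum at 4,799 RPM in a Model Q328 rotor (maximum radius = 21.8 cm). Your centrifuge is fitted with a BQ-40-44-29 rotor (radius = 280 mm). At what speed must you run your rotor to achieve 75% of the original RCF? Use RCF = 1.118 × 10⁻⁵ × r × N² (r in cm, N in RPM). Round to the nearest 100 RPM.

RCF_original = 1.118 × 10⁻⁵ × 21.8 × (4799)² = 1.118 × 10⁻⁵ × 21.8 × 23,030,401 ≈ 5,613.1 × g
Target RCF = 0.75 × 5,613.1 ≈ 4,209.8 × g
Your rotor: r = 280 mm = 28.0 cm
4,209.8 = 1.118 × 10⁻⁵ × 28 × N²
N² = 4,209.8 / (31.304 × 10⁻⁵) = 13,448,122
N ≈ √13,448,122 ≈ 3,667.2

3700 RPM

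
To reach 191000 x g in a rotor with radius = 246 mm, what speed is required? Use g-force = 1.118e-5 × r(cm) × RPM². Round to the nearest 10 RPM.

r = 246 mm = 24.6 cm
RCF = 1.118 × 10⁻⁵ × r × N²
191,000 = 1.118 × 10⁻⁵ × 24.6 × N²
N² = 191,000 / (27.5028 × 10⁻⁵) = 694,474,744
N ≈ √694,474,744 ≈ 26,352.9

≈ 26350 RPM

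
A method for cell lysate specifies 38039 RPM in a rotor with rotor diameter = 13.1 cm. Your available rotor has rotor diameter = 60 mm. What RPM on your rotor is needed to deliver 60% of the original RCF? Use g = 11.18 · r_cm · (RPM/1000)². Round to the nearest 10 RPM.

43540 RPM

Original rotor: r = 13.1 / 2 = 6.55 cm
RCF_original = 11.18 × 6.55 × (38.039)² = 11.18 × 6.55 × 1,446.965521 ≈ 105,959.8 × g
Target RCF = 0.6 × 105,959.8 ≈ 63,575.9 × g
Your rotor: r = 60 mm / 2 = 30 mm = 3 cm
63,575.9 = 11.18 × 3 × (N/1000)²
(N/1000)² = 63,575.9 / 33.54 = 1895.525
N = 1000 × √1895.525 ≈ 43,537.6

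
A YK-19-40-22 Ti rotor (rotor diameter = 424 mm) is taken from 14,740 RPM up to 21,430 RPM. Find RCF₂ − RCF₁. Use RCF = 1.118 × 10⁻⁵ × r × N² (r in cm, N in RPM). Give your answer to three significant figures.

r = 424 mm / 2 = 212 mm = 21.2 cm
RCF₁ = 1.118 × 10⁻⁵ × 21.2 × (14740)² = 1.118 × 10⁻⁵ × 21.2 × 217,267,600 ≈ 51,495.9 × g
RCF₂ = 1.118 × 10⁻⁵ × 21.2 × (21430)² = 1.118 × 10⁻⁵ × 21.2 × 459,244,900 ≈ 108,848.4 × g
Increase = 108,848.4 − 51,495.9 = 57,352.5

≈ 57400 × g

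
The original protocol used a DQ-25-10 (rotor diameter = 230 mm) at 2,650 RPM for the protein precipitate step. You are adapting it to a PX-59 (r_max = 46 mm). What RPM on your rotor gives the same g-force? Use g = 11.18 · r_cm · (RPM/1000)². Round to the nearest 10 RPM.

4190 RPM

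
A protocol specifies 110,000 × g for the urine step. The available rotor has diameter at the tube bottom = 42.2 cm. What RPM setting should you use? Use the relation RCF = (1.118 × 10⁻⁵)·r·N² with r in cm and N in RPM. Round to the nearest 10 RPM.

≈ 21590 RPM

r = 42.2 / 2 = 21.1 cm
RCF = 1.118 × 10⁻⁵ × r × N²
110,000 = 1.118 × 10⁻⁵ × 21.1 × N²
N² = 110,000 / (23.5898 × 10⁻⁵) = 466,303,233
N ≈ √466,303,233 ≈ 21,594.1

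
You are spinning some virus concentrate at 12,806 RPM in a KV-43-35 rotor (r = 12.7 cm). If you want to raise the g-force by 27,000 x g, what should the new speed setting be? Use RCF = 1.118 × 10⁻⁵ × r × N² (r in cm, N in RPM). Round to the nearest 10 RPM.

≈ 18820 RPM

Current RCF = 1.118 × 10⁻⁵ × 12.7 × (12806)² = 1.118 × 10⁻⁵ × 12.7 × 163,993,636 ≈ 23,284.8 × g
Target RCF = 23,284.8 + 27,000 = 50,284.8 × g
N² = 50,284.8 / (14.1986 × 10⁻⁵) = 354,153,226
N ≈ √354,153,226 ≈ 18,819.0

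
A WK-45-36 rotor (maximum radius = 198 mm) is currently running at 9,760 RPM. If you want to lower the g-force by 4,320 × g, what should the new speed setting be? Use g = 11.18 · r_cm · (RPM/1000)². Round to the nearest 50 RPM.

8700 RPM

r = 198 mm = 19.8 cm
Current RCF = 11.18 × 19.8 × (9.76)² = 11.18 × 19.8 × 95.2576 ≈ 21,086.6 × g
Target RCF = 21,086.6 − 4,320 = 16,766.6 × g
(N/1000)² = 16,766.6 / 221.364 = 75.74222
N = 1000 × √75.74222 ≈ 8,703.0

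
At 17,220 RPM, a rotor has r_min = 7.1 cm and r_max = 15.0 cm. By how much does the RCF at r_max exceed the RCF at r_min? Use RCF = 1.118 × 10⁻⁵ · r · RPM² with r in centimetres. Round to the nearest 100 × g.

≈ 26200 ×g

ΔRCF = 1.118 × 10⁻⁵ × (r_max − r_min) × N² = 1.118 × 10⁻⁵ × 7.9 × 296,528,400 ≈ 26,190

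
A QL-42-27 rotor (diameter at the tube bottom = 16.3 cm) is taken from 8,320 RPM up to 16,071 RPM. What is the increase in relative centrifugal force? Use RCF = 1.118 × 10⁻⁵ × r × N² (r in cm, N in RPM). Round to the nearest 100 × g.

r = 16.3 / 2 = 8.15 cm
RCF₁ = 1.118 × 10⁻⁵ × 8.15 × (8320)² = 1.118 × 10⁻⁵ × 8.15 × 69,222,400 ≈ 6,307.3 × g
RCF₂ = 1.118 × 10⁻⁵ × 8.15 × (16071)² = 1.118 × 10⁻⁵ × 8.15 × 258,277,041 ≈ 23,533.4 × g
Increase = 23,533.4 − 6,307.3 = 17,226.1

17200 x g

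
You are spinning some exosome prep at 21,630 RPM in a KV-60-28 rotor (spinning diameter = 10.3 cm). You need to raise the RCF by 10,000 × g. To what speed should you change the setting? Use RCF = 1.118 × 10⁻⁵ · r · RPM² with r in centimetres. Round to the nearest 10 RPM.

r = 10.3 / 2 = 5.15 cm
Current RCF = 1.118 × 10⁻⁵ × 5.15 × (21630)² = 1.118 × 10⁻⁵ × 5.15 × 467,856,900 ≈ 26,937.8 × g
Target RCF = 26,937.8 + 10,000 = 36,937.8 × g
N² = 36,937.8 / (5.7577 × 10⁻⁵) = 641,537,419
N ≈ √641,537,419 ≈ 25,328.6

≈ 25330 RPM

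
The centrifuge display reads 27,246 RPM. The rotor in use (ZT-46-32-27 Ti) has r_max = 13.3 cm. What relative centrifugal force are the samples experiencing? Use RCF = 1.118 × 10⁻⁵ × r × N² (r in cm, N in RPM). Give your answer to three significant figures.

RCF = 1.118 × 10⁻⁵ × 13.3 × (27246)² = 1.118 × 10⁻⁵ × 13.3 × 742,344,516 ≈ 110,382.2 × g

RCF ≈ 110000 g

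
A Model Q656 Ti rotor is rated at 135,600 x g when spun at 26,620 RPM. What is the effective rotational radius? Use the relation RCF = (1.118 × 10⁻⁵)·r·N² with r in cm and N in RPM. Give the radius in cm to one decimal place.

17.1 cm

RCF = 1.118 × 10⁻⁵ × r × N²
135600 = 1.118 × 10⁻⁵ × r × (26620)²
r = 135600 / (1.118 × 10⁻⁵ × 708,624,400) = 135600 / 7922.421 ≈ 17.116 cm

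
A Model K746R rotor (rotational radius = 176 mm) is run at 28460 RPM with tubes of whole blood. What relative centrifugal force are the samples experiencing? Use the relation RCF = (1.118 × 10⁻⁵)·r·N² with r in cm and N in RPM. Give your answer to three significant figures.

RCF ≈ 159000 g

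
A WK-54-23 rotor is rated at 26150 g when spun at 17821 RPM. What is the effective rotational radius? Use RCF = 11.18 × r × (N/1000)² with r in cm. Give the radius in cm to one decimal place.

RCF = 11.18 × r × (N/1000)²
26150 = 11.18 × r × (17.821)²
r = 26150 / (11.18 × 317.588041) = 26150 / 3550.634 ≈ 7.365 cm

7.4 cm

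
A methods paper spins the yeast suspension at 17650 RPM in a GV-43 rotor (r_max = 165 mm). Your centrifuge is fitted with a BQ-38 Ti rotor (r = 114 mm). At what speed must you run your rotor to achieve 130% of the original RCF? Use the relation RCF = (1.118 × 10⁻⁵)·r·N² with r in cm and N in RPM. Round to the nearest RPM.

≈ 24211 RPM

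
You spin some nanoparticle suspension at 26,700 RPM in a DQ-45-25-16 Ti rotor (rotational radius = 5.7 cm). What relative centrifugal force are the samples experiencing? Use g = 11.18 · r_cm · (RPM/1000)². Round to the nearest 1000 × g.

RCF = 11.18 × 5.7 × (26.7)² = 11.18 × 5.7 × 712.89 ≈ 45,429.6 × g

45000 g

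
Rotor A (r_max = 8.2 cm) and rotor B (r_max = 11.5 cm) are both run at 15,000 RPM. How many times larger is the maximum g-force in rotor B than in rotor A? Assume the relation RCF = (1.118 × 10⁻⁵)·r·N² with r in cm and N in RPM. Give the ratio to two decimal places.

At fixed N, RCF ∝ r, so RCF_B/RCF_A = r_B/r_A = 11.5 / 8.2 = 1.4024.

1.40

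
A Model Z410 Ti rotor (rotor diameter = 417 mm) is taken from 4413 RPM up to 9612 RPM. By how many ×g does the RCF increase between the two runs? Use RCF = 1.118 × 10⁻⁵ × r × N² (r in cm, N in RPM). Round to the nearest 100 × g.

r = 417 mm / 2 = 208.5 mm = 20.85 cm
RCF₁ = 1.118 × 10⁻⁵ × 20.85 × (4413)² = 1.118 × 10⁻⁵ × 20.85 × 19,474,569 ≈ 4,539.6 × g
RCF₂ = 1.118 × 10⁻⁵ × 20.85 × (9612)² = 1.118 × 10⁻⁵ × 20.85 × 92,390,544 ≈ 21,536.5 × g
Increase = 21,536.5 − 4,539.6 = 16,996.9

≈ 17000 ×g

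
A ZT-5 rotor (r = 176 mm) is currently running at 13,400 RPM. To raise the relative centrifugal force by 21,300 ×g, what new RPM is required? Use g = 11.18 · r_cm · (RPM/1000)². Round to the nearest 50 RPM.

r = 176 mm = 17.6 cm
Current RCF = 11.18 × 17.6 × (13.4)² = 11.18 × 17.6 × 179.56 ≈ 35,331.7 × g
Target RCF = 35,331.7 + 21,300 = 56,631.7 × g
(N/1000)² = 56,631.7 / 196.768 = 287.8095
N = 1000 × √287.8095 ≈ 16,964.9

≈ 16950 RPM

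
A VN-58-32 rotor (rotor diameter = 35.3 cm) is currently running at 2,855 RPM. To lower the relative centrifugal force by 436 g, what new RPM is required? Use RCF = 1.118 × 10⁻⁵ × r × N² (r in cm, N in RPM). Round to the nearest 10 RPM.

r = 35.3 / 2 = 17.65 cm
Current RCF = 1.118 × 10⁻⁵ × 17.65 × (2855)² = 1.118 × 10⁻⁵ × 17.65 × 8,151,025 ≈ 1,608.4 × g
Target RCF = 1,608.4 − 436 = 1,172.4 × g
N² = 1,172.4 / (19.7327 × 10⁻⁵) = 5,941,407
N ≈ √5,941,407 ≈ 2,437.5

2440 RPM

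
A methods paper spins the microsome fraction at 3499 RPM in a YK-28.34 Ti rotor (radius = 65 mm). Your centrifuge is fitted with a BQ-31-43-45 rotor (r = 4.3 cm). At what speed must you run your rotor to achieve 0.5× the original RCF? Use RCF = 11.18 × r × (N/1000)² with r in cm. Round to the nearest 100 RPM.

3000 RPM

Original rotor: r = 65 mm = 6.5 cm
RCF_original = 11.18 × 6.5 × (3.499)² = 11.18 × 6.5 × 12.243001 ≈ 889.7 × g
Target RCF = 0.5 × 889.7 ≈ 444.9 × g
444.9 = 11.18 × 4.3 × (N/1000)²
(N/1000)² = 444.9 / 48.074 = 9.254483
N = 1000 × √9.254483 ≈ 3,042.1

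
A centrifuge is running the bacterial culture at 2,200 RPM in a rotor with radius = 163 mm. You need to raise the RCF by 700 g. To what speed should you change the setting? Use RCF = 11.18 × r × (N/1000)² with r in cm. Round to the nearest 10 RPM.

≈ 2950 RPM

r = 163 mm = 16.3 cm
Current RCF = 11.18 × 16.3 × (2.2)² = 11.18 × 16.3 × 4.84 ≈ 882 × g
Target RCF = 882 + 700 = 1,582 × g
(N/1000)² = 1,582 / 182.234 = 8.681146
N = 1000 × √8.681146 ≈ 2,946.4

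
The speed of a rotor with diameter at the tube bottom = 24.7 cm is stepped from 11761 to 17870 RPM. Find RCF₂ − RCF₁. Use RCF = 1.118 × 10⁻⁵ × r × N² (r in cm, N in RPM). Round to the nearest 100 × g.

≈ 25000 g

r = 24.7 / 2 = 12.35 cm
RCF₁ = 1.118 × 10⁻⁵ × 12.35 × (11761)² = 1.118 × 10⁻⁵ × 12.35 × 138,321,121 ≈ 19,098.4 × g
RCF₂ = 1.118 × 10⁻⁵ × 12.35 × (17870)² = 1.118 × 10⁻⁵ × 12.35 × 319,336,900 ≈ 44,091.8 × g
Increase = 44,091.8 − 19,098.4 = 24,993.4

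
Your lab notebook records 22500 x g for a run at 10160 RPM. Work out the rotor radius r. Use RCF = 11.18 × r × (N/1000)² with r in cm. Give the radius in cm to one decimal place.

r ≈ 19.5 cm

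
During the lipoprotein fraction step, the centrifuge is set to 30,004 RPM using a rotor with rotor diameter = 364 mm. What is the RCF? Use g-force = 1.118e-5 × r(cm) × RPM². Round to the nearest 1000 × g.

r = 364 mm / 2 = 182 mm = 18.2 cm
RCF = 1.118 × 10⁻⁵ × r × N²
RCF = 1.118 × 10⁻⁵ × 18.2 × (30004)² = 1.118 × 10⁻⁵ × 18.2 × 900,240,016 ≈ 183,177.2 × g

183000 ×g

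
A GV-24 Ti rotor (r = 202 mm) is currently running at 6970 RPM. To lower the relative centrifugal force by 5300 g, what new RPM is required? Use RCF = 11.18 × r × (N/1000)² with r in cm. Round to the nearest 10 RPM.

N₂ ≈ 5010 RPM

r = 202 mm = 20.2 cm
Current RCF = 11.18 × 20.2 × (6.97)² = 11.18 × 20.2 × 48.5809 ≈ 10,971.3 × g
Target RCF = 10,971.3 − 5,300 = 5,671.3 × g
(N/1000)² = 5,671.3 / 225.836 = 25.11247
N = 1000 × √25.11247 ≈ 5,011.2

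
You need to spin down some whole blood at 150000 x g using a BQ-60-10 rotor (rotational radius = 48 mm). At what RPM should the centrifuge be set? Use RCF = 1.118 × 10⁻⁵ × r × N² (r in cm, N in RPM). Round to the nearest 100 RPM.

≈ 52900 RPM

r = 48 mm = 4.8 cm
RCF = 1.118 × 10⁻⁵ × r × N²
150,000 = 1.118 × 10⁻⁵ × 4.8 × N²
N² = 150,000 / (5.3664 × 10⁻⁵) = 2,795,169,946
N ≈ √2,795,169,946 ≈ 52,869.4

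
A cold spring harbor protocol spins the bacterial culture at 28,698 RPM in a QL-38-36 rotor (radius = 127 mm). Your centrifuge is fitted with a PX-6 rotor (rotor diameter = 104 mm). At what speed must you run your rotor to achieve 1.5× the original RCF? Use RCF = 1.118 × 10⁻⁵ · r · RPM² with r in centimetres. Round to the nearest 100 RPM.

54900 RPM

Original rotor: r = 127 mm = 12.7 cm
RCF = 1.118 × 10⁻⁵ × r × N²
RCF_original = 1.118 × 10⁻⁵ × 12.7 × (28698)² = 1.118 × 10⁻⁵ × 12.7 × 823,575,204 ≈ 116,936.1 × g
Target RCF = 1.5 × 116,936.1 ≈ 175,404.2 × g
Your rotor: r = 104 mm / 2 = 52 mm = 5.2 cm
175,404.2 = 1.118 × 10⁻⁵ × 5.2 × N²
N² = 175,404.2 / (5.8136 × 10⁻⁵) = 3,017,135,682
N ≈ √3,017,135,682 ≈ 54,928.5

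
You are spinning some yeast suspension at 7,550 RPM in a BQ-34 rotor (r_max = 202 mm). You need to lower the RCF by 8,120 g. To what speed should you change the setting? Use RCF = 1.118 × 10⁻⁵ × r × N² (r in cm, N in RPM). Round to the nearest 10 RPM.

4590 RPM

r = 202 mm = 20.2 cm
Current RCF = 1.118 × 10⁻⁵ × 20.2 × (7550)² = 1.118 × 10⁻⁵ × 20.2 × 57,002,500 ≈ 12,873.2 × g
Target RCF = 12,873.2 − 8,120 = 4,753.2 × g
N² = 4,753.2 / (22.5836 × 10⁻⁵) = 21,047,132
N ≈ √21,047,132 ≈ 4,587.7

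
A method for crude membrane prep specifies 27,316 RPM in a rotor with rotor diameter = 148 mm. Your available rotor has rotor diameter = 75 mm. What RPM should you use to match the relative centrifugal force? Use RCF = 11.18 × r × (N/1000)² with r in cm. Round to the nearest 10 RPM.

Original rotor: r = 148 mm / 2 = 74 mm = 7.4 cm
RCF_original = 11.18 × 7.4 × (27.316)² = 11.18 × 7.4 × 746.163856 ≈ 61,731.6 × g
Your rotor: r = 75 mm / 2 = 37.5 mm = 3.75 cm
61,731.6 = 11.18 × 3.75 × (N/1000)²
(N/1000)² = 61,731.6 / 41.925 = 1472.429
N = 1000 × √1472.429 ≈ 38,372.2

≈ 38370 RPM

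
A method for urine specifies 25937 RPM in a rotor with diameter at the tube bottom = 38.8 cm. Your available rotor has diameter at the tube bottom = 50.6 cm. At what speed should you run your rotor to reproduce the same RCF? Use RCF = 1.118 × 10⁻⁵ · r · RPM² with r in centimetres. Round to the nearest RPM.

Original rotor: r = 38.8 / 2 = 19.4 cm
RCF_original = 1.118 × 10⁻⁵ × 19.4 × (25937)² = 1.118 × 10⁻⁵ × 19.4 × 672,727,969 ≈ 145,909.3 × g
Your rotor: r = 50.6 / 2 = 25.3 cm
145,909.3 = 1.118 × 10⁻⁵ × 25.3 × N²
N² = 145,909.3 / (28.2854 × 10⁻⁵) = 515,846,691
N ≈ √515,846,691 ≈ 22,712.3

≈ 22712 RPM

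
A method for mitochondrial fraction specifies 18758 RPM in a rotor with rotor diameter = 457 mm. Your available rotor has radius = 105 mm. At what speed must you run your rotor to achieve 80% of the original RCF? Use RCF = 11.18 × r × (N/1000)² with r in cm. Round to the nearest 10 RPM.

Original rotor: r = 457 mm / 2 = 228.5 mm = 22.85 cm
RCF_original = 11.18 × 22.85 × (18.758)² = 11.18 × 22.85 × 351.862564 ≈ 89,887.9 × g
Target RCF = 0.8 × 89,887.9 ≈ 71,910.3 × g
Your rotor: r = 105 mm = 10.5 cm
71,910.3 = 11.18 × 10.5 × (N/1000)²
(N/1000)² = 71,910.3 / 117.39 = 612.576
N = 1000 × √612.576 ≈ 24,750.3

≈ 24750 RPM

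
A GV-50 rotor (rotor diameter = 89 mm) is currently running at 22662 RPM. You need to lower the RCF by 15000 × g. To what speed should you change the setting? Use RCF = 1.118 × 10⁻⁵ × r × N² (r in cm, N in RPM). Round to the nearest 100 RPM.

r = 89 mm / 2 = 44.5 mm = 4.45 cm
Current RCF = 1.118 × 10⁻⁵ × 4.45 × (22662)² = 1.118 × 10⁻⁵ × 4.45 × 513,566,244 ≈ 25,550.4 × g
Target RCF = 25,550.4 − 15,000 = 10,550.4 × g
N² = 10,550.4 / (4.9751 × 10⁻⁵) = 212,064,079
N ≈ √212,064,079 ≈ 14,562.4

14600 RPM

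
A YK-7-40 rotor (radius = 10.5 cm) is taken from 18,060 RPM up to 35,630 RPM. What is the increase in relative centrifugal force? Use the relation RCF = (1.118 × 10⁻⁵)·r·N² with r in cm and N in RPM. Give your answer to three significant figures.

≈ 111000 × g

RCF₁ = 1.118 × 10⁻⁵ × 10.5 × (18060)² = 1.118 × 10⁻⁵ × 10.5 × 326,163,600 ≈ 38,288.3 × g
RCF₂ = 1.118 × 10⁻⁵ × 10.5 × (35630)² = 1.118 × 10⁻⁵ × 10.5 × 1,269,496,900 ≈ 149,026.2 × g
Increase = 149,026.2 − 38,288.3 = 110,737.9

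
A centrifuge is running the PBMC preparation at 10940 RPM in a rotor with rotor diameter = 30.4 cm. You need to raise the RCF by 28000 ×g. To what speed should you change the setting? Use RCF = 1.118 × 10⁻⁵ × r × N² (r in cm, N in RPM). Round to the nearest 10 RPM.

N₂ ≈ 16870 RPM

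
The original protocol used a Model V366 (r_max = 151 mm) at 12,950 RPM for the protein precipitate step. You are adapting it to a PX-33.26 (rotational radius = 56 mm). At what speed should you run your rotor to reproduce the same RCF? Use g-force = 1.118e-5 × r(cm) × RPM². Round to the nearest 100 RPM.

21300 RPM

Original rotor: r = 151 mm = 15.1 cm
RCF_original = 1.118 × 10⁻⁵ × 15.1 × (12950)² = 1.118 × 10⁻⁵ × 15.1 × 167,702,500 ≈ 28,311.2 × g
Your rotor: r = 56 mm = 5.6 cm
28,311.2 = 1.118 × 10⁻⁵ × 5.6 × N²
N² = 28,311.2 / (6.2608 × 10⁻⁵) = 452,197,802
N ≈ √452,197,802 ≈ 21,264.9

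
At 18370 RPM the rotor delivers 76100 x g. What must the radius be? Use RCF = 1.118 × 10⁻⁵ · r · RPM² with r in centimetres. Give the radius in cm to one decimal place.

≈ 20.2 cm

76100 = 1.118 × 10⁻⁵ × r × (18370)²
r = 76100 / (1.118 × 10⁻⁵ × 337,456,900) = 76100 / 3772.768 ≈ 20.171 cm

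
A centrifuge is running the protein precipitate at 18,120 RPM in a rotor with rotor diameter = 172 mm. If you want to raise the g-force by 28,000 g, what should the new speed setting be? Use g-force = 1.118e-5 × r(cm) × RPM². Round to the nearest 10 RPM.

N₂ ≈ 24890 RPM

r = 172 mm / 2 = 86 mm = 8.6 cm
Current RCF = 1.118 × 10⁻⁵ × 8.6 × (18120)² = 1.118 × 10⁻⁵ × 8.6 × 328,334,400 ≈ 31,568.7 × g
Target RCF = 31,568.7 + 28,000 = 59,568.7 × g
N² = 59,568.7 / (9.6148 × 10⁻⁵) = 619,552,149
N ≈ √619,552,149 ≈ 24,890.8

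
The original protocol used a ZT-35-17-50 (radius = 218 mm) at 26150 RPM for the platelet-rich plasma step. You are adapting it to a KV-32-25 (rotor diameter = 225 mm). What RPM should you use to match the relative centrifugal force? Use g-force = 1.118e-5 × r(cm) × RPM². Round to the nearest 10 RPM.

Original rotor: r = 218 mm = 21.8 cm
RCF = 1.118 × 10⁻⁵ × r × N²
RCF_original = 1.118 × 10⁻⁵ × 21.8 × (26150)² = 1.118 × 10⁻⁵ × 21.8 × 683,822,500 ≈ 166,664 × g
Your rotor: r = 225 mm / 2 = 112.5 mm = 11.25 cm
166,664 = 1.118 × 10⁻⁵ × 11.25 × N²
N² = 166,664 / (12.5775 × 10⁻⁵) = 1,325,096,402
N ≈ √1,325,096,402 ≈ 36,401.9

≈ 36400 RPM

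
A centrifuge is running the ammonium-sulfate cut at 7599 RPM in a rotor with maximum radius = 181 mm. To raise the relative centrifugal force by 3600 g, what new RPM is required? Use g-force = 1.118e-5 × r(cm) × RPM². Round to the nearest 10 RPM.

N₂ ≈ 8690 RPM

r = 181 mm = 18.1 cm
Current RCF = 1.118 × 10⁻⁵ × 18.1 × (7599)² = 1.118 × 10⁻⁵ × 18.1 × 57,744,801 ≈ 11,685.1 × g
Target RCF = 11,685.1 + 3,600 = 15,285.1 × g
N² = 15,285.1 / (20.2358 × 10⁻⁵) = 75,534,943
N ≈ √75,534,943 ≈ 8,691.1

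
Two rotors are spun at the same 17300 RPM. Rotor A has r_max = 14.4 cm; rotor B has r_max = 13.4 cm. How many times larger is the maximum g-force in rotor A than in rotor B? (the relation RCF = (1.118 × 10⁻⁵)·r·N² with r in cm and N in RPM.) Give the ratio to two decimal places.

At fixed N, RCF ∝ r, so RCF_A/RCF_B = r_A/r_B = 14.4 / 13.4 = 1.0746.

1.07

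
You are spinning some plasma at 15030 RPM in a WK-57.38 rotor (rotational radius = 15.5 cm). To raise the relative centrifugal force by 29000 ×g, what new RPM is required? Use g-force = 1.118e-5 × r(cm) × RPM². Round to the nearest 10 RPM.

N₂ ≈ 19830 RPM

Current RCF = 1.118 × 10⁻⁵ × 15.5 × (15030)² = 1.118 × 10⁻⁵ × 15.5 × 225,900,900 ≈ 39,146.4 × g
Target RCF = 39,146.4 + 29,000 = 68,146.4 × g
N² = 68,146.4 / (17.329 × 10⁻⁵) = 393,250,620
N ≈ √393,250,620 ≈ 19,830.5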